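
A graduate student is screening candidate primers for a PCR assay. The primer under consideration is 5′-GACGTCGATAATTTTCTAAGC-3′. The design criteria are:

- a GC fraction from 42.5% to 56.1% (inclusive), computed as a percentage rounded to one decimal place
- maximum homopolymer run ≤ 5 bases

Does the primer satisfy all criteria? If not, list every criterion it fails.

Fails: GC content.

Base counts: A=6, T=7, G=4, C=4 (length 21).
GC content: GC 8/21 = 38.1%, outside 42.5–56.1% ✗
homopolymer run: longest run = 4 ✓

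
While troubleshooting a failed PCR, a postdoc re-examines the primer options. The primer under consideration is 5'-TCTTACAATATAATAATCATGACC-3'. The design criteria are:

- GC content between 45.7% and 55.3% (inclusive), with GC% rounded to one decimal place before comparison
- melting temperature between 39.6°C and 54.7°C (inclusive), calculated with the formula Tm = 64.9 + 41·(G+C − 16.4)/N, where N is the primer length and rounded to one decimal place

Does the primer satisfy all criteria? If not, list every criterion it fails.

Base counts: A=10, T=8, G=1, C=5 (length 24).
GC content: GC 6/24 = 25.0%, outside 45.7–55.3% ✗
Tm: Tm = 64.9 + 41·(6 − 16.4)/24 = 47.1°C ✓

Fails: GC content.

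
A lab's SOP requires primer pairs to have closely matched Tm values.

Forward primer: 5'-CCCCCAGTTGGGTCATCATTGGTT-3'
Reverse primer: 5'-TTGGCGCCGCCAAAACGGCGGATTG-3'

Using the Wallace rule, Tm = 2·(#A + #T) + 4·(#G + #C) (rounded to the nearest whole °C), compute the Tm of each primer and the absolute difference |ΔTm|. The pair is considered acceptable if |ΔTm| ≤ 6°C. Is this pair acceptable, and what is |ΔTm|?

Forward: A=3 T=8 G=6 C=7 → Tm = 2·11 + 4·13 = 74°C.
Reverse: A=5 T=4 G=9 C=7 → Tm = 2·9 + 4·16 = 82°C.
|ΔTm| = |74 − 82| = 8°C, > 6°C.

|ΔTm| = 8°C; the pair is not acceptable.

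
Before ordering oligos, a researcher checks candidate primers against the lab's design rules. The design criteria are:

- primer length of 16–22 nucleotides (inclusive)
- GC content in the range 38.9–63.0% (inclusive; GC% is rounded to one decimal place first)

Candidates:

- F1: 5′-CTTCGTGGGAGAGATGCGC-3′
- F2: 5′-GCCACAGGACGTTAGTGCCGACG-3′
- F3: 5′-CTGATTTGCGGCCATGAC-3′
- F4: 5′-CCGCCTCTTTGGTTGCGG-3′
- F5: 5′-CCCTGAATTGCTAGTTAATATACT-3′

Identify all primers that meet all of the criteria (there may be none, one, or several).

F3 only.

F1 (19 nt, A=3 T=4 G=8 C=4): length 19 ✓; GC 12/19 = 63.2%, outside 38.9–63.0% ✗ — fails.
F2 (23 nt, A=5 T=3 G=8 C=7): length 23, outside 16–22 ✗; GC 15/23 = 65.2%, outside 38.9–63.0% ✗ — fails.
F3 (18 nt, A=3 T=5 G=5 C=5): length 18 ✓; GC 10/18 = 55.6% ✓ — passes.
F4 (18 nt, A=0 T=6 G=6 C=6): length 18 ✓; GC 12/18 = 66.7%, outside 38.9–63.0% ✗ — fails.
F5 (24 nt, A=7 T=9 G=3 C=5): length 24, outside 16–22 ✗; GC 8/24 = 33.3%, outside 38.9–63.0% ✗ — fails.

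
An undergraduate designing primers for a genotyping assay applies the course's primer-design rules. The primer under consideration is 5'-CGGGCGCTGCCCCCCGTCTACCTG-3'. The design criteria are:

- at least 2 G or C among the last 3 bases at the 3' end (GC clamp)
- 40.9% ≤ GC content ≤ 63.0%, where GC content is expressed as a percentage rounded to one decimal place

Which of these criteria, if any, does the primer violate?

Base counts: A=1, T=4, G=7, C=12 (length 24).
GC clamp: 3' end CTG has 2 G/C ✓
GC content: GC 19/24 = 79.2%, outside 40.9–63.0% ✗

Fails: GC content.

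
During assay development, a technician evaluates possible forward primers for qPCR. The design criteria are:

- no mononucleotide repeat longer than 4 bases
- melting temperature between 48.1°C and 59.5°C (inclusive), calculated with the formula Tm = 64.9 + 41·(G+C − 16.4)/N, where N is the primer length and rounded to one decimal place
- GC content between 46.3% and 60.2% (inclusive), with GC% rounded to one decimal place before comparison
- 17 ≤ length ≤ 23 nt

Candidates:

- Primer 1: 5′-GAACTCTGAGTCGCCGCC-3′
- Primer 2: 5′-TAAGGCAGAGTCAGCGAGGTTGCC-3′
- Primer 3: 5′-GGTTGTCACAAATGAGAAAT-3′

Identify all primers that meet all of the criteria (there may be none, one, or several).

None of the candidates satisfy all criteria.

Primer 1 (18 nt, A=3 T=3 G=5 C=7): longest run = 2 ✓; Tm = 64.9 + 41·(12 − 16.4)/18 = 54.9°C ✓; GC 12/18 = 66.7%, outside 46.3–60.2% ✗; length 18 ✓ — fails.
Primer 2 (24 nt, A=6 T=4 G=9 C=5): longest run = 2 ✓; Tm = 64.9 + 41·(14 − 16.4)/24 = 60.8°C, outside 48.1–59.5°C ✗; GC 14/24 = 58.3% ✓; length 24, outside 17–23 ✗ — fails.
Primer 3 (20 nt, A=8 T=5 G=5 C=2): longest run = 3 ✓; Tm = 64.9 + 41·(7 − 16.4)/20 = 45.6°C, outside 48.1–59.5°C ✗; GC 7/20 = 35.0%, outside 46.3–60.2% ✗; length 20 ✓ — fails.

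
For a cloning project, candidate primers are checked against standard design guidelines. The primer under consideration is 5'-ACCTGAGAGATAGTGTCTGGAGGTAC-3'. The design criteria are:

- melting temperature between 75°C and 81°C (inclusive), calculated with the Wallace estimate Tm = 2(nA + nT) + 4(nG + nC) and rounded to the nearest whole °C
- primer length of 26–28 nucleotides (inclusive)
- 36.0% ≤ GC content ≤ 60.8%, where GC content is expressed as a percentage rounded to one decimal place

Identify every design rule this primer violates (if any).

Meets all criteria.

Base counts: A=7, T=6, G=9, C=4 (length 26).
Tm: Tm = 2·13 + 4·13 = 78°C ✓
length: length 26 ✓
GC content: GC 13/26 = 50.0% ✓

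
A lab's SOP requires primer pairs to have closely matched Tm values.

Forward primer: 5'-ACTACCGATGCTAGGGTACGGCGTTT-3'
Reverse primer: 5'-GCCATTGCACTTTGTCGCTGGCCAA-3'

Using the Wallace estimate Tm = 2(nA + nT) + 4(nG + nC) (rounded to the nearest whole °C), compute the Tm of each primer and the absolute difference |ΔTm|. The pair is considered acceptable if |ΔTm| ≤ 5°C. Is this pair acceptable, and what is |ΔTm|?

|ΔTm| = 2°C; the pair is acceptable.

Forward: A=5 T=7 G=8 C=6 → Tm = 2·12 + 4·14 = 80°C.
Reverse: A=4 T=7 G=6 C=8 → Tm = 2·11 + 4·14 = 78°C.
|ΔTm| = |80 − 78| = 2°C, ≤ 5°C.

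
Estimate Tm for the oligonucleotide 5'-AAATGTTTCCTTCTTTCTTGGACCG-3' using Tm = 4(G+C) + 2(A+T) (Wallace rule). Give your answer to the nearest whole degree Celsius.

Base counts: A=4, T=11, G=4, C=6 (length 25).
Tm = 2·(4+11) + 4·(4+6) = 2·15 + 4·10 = 30 + 40 = 70°C.

70°C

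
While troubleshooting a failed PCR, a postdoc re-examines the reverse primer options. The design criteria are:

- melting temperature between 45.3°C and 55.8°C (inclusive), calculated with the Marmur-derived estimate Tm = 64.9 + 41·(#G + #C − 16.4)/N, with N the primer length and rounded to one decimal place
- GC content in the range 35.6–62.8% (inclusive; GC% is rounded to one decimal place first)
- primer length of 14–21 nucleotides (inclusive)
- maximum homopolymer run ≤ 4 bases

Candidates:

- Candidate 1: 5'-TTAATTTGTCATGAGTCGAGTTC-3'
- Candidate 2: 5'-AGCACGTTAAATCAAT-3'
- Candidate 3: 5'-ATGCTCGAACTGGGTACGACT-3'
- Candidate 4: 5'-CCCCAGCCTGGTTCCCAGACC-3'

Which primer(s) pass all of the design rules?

Candidate 3 only.

Candidate 1 (23 nt, A=5 T=10 G=5 C=3): Tm = 64.9 + 41·(8 − 16.4)/23 = 49.9°C ✓; GC 8/23 = 34.8%, outside 35.6–62.8% ✗; length 23, outside 14–21 ✗; longest run = 3 ✓ — fails.
Candidate 2 (16 nt, A=7 T=4 G=2 C=3): Tm = 64.9 + 41·(5 − 16.4)/16 = 35.7°C, outside 45.3–55.8°C ✗; GC 5/16 = 31.3%, outside 35.6–62.8% ✗; length 16 ✓; longest run = 3 ✓ — fails.
Candidate 3 (21 nt, A=5 T=5 G=6 C=5): Tm = 64.9 + 41·(11 − 16.4)/21 = 54.4°C ✓; GC 11/21 = 52.4% ✓; length 21 ✓; longest run = 3 ✓ — passes.
Candidate 4 (21 nt, A=3 T=3 G=4 C=11): Tm = 64.9 + 41·(15 − 16.4)/21 = 62.2°C, outside 45.3–55.8°C ✗; GC 15/21 = 71.4%, outside 35.6–62.8% ✗; length 21 ✓; longest run = 4 ✓ — fails.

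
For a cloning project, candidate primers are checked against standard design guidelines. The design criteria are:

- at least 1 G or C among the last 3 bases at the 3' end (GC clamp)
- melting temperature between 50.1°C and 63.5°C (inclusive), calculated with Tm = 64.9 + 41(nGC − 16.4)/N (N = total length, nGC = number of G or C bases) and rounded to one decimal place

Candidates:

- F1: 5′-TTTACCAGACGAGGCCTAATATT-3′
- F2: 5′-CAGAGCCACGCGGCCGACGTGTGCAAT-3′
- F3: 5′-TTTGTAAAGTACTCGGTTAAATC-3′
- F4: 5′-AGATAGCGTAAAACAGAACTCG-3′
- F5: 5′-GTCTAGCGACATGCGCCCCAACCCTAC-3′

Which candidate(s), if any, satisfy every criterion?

F1 (23 nt, A=7 T=7 G=4 C=5): 3' end ATT has 0 G/C, need ≥1 ✗; Tm = 64.9 + 41·(9 − 16.4)/23 = 51.7°C ✓ — fails.
F2 (27 nt, A=6 T=3 G=9 C=9): 3' end AAT has 0 G/C, need ≥1 ✗; Tm = 64.9 + 41·(18 − 16.4)/27 = 67.3°C, outside 50.1–63.5°C ✗ — fails.
F3 (23 nt, A=7 T=9 G=4 C=3): 3' end ATC has 1 G/C ✓; Tm = 64.9 + 41·(7 − 16.4)/23 = 48.1°C, outside 50.1–63.5°C ✗ — fails.
F4 (22 nt, A=10 T=3 G=5 C=4): 3' end TCG has 2 G/C ✓; Tm = 64.9 + 41·(9 − 16.4)/22 = 51.1°C ✓ — passes.
F5 (27 nt, A=6 T=4 G=5 C=12): 3' end TAC has 1 G/C ✓; Tm = 64.9 + 41·(17 − 16.4)/27 = 65.8°C, outside 50.1–63.5°C ✗ — fails.

F4 only.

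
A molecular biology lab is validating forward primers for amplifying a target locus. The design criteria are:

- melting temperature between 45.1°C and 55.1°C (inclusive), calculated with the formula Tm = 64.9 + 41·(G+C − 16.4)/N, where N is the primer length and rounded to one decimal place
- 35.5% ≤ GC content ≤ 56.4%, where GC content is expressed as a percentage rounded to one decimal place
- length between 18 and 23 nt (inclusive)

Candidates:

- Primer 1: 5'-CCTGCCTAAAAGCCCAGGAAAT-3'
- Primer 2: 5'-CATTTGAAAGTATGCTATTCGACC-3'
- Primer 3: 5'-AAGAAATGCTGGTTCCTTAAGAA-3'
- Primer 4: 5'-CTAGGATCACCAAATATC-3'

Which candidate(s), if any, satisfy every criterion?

Primer 1 only.

Primer 1 (22 nt, A=8 T=3 G=4 C=7): Tm = 64.9 + 41·(11 − 16.4)/22 = 54.8°C ✓; GC 11/22 = 50.0% ✓; length 22 ✓ — passes.
Primer 2 (24 nt, A=7 T=8 G=4 C=5): Tm = 64.9 + 41·(9 − 16.4)/24 = 52.3°C ✓; GC 9/24 = 37.5% ✓; length 24, outside 18–23 ✗ — fails.
Primer 3 (23 nt, A=9 T=6 G=5 C=3): Tm = 64.9 + 41·(8 − 16.4)/23 = 49.9°C ✓; GC 8/23 = 34.8%, outside 35.5–56.4% ✗; length 23 ✓ — fails.
Primer 4 (18 nt, A=7 T=4 G=2 C=5): Tm = 64.9 + 41·(7 − 16.4)/18 = 43.5°C, outside 45.1–55.1°C ✗; GC 7/18 = 38.9% ✓; length 18 ✓ — fails.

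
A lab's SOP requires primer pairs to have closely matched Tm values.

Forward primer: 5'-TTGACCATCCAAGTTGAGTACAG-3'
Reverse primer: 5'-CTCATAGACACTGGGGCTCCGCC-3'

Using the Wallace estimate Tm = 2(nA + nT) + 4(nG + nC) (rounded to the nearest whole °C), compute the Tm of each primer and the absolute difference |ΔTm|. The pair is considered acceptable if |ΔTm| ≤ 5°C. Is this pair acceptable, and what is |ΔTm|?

Forward: A=7 T=6 G=5 C=5 → Tm = 2·13 + 4·10 = 66°C.
Reverse: A=4 T=4 G=6 C=9 → Tm = 2·8 + 4·15 = 76°C.
|ΔTm| = |66 − 76| = 10°C, > 5°C.

|ΔTm| = 10°C; the pair is not acceptable.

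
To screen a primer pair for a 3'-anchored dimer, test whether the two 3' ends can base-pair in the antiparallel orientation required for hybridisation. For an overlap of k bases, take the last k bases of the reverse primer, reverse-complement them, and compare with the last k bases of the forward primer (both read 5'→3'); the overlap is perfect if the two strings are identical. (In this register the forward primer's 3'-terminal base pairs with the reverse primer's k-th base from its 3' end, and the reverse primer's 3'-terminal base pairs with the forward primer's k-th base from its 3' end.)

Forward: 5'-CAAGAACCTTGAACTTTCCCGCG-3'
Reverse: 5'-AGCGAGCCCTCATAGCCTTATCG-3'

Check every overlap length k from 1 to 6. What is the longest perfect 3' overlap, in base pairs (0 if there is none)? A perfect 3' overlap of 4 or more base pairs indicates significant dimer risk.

Longest perfect overlap: 2 complementary base pairs; below the dimer-risk threshold (threshold 4).

Last 6 bases (5'→3') — forward …CCCGCG, reverse …TTATCG.
Reverse complement of the reverse primer's last 6 bases: CGATAA; its first k bases are the reverse complement of the reverse primer's last k bases, so a perfect k-base overlap needs the forward primer's last k bases to equal them.
Comparing (forward last k vs required): k=1: G vs C ✗; k=2: CG vs CG ✓; k=3: GCG vs CGA ✗; k=4: CGCG vs CGAT ✗; k=5: CCGCG vs CGATA ✗; k=6: CCCGCG vs CGATAA ✗.
Only k = 2 is perfect, so the longest perfect 3' overlap is 2.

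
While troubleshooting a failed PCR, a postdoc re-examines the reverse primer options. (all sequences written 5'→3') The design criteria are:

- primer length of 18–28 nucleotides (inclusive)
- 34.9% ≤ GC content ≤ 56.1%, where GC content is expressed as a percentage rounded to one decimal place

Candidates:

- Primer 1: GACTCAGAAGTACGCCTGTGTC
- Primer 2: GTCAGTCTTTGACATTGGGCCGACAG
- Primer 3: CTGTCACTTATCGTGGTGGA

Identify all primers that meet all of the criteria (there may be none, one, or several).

Primer 1 (22 nt, A=5 T=5 G=6 C=6): length 22 ✓; GC 12/22 = 54.5% ✓ — passes.
Primer 2 (26 nt, A=5 T=7 G=8 C=6): length 26 ✓; GC 14/26 = 53.8% ✓ — passes.
Primer 3 (20 nt, A=3 T=7 G=6 C=4): length 20 ✓; GC 10/20 = 50.0% ✓ — passes.

Primer 1, Primer 2 and Primer 3.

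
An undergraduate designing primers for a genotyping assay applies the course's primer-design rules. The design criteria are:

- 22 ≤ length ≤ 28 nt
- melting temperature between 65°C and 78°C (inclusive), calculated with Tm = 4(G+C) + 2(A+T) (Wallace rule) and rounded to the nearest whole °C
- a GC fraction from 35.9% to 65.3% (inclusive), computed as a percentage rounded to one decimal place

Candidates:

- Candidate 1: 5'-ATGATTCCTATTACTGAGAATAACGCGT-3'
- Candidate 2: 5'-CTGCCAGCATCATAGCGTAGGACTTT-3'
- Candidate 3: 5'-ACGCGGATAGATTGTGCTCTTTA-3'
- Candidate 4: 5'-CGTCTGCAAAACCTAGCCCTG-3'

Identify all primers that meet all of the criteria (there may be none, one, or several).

Candidate 1 (28 nt, A=9 T=9 G=5 C=5): length 28 ✓; Tm = 2·18 + 4·10 = 76°C ✓; GC 10/28 = 35.7%, outside 35.9–65.3% ✗ — fails.
Candidate 2 (26 nt, A=6 T=7 G=6 C=7): length 26 ✓; Tm = 2·13 + 4·13 = 78°C ✓; GC 13/26 = 50.0% ✓ — passes.
Candidate 3 (23 nt, A=5 T=8 G=6 C=4): length 23 ✓; Tm = 2·13 + 4·10 = 66°C ✓; GC 10/23 = 43.5% ✓ — passes.
Candidate 4 (21 nt, A=5 T=4 G=4 C=8): length 21, outside 22–28 ✗; Tm = 2·9 + 4·12 = 66°C ✓; GC 12/21 = 57.1% ✓ — fails.

Candidate 2 and Candidate 3.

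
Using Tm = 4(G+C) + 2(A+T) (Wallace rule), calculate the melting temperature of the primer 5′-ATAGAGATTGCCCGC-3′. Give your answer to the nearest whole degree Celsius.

Base counts: A=4, T=3, G=4, C=4 (length 15).
Tm = 2·(4+3) + 4·(4+4) = 2·7 + 4·8 = 14 + 32 = 46°C.

46°C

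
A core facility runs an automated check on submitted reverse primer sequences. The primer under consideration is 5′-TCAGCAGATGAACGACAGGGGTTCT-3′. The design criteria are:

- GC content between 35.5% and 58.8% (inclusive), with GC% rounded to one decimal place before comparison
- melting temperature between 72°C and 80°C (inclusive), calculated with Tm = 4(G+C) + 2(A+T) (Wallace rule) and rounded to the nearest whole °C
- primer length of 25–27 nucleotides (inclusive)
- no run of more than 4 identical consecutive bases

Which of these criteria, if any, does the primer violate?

Meets all criteria.

Base counts: A=7, T=5, G=8, C=5 (length 25).
GC content: GC 13/25 = 52.0% ✓
Tm: Tm = 2·12 + 4·13 = 76°C ✓
length: length 25 ✓
homopolymer run: longest run = 4 ✓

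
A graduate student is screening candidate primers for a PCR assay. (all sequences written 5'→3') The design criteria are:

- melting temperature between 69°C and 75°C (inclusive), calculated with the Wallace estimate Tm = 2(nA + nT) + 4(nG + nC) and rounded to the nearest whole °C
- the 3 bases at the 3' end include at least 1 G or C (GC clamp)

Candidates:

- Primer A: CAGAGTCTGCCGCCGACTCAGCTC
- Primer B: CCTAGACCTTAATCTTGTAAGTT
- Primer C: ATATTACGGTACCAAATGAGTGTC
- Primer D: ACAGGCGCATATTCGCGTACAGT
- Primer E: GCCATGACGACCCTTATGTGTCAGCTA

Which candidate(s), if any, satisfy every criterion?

Primer A (24 nt, A=4 T=4 G=6 C=10): Tm = 2·8 + 4·16 = 80°C, outside 69–75°C ✗; 3' end CTC has 2 G/C ✓ — fails.
Primer B (23 nt, A=6 T=9 G=3 C=5): Tm = 2·15 + 4·8 = 62°C, outside 69–75°C ✗; 3' end GTT has 1 G/C ✓ — fails.
Primer C (24 nt, A=8 T=7 G=5 C=4): Tm = 2·15 + 4·9 = 66°C, outside 69–75°C ✗; 3' end GTC has 2 G/C ✓ — fails.
Primer D (23 nt, A=6 T=5 G=6 C=6): Tm = 2·11 + 4·12 = 70°C ✓; 3' end AGT has 1 G/C ✓ — passes.
Primer E (27 nt, A=6 T=7 G=6 C=8): Tm = 2·13 + 4·14 = 82°C, outside 69–75°C ✗; 3' end CTA has 1 G/C ✓ — fails.

Primer D only.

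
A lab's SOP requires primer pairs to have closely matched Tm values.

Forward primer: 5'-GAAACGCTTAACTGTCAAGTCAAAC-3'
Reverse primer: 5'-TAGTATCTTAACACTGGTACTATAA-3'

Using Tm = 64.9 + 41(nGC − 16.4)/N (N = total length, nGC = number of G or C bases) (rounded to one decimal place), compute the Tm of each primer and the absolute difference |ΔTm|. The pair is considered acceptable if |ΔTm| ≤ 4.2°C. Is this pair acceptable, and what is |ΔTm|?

|ΔTm| = 4.9°C; the pair is not acceptable.

Forward: G+C = 10, N = 25 → Tm = 64.9 + 41·(10 − 16.4)/25 = 54.4°C.
Reverse: G+C = 7, N = 25 → Tm = 64.9 + 41·(7 − 16.4)/25 = 49.5°C.
|ΔTm| = |54.4 − 49.5| = 4.9°C, > 4.2°C.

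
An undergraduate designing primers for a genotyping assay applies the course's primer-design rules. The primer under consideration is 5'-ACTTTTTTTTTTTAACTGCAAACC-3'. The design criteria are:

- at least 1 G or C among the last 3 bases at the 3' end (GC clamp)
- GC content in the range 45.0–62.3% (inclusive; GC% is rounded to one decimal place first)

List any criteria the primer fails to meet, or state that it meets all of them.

Base counts: A=6, T=12, G=1, C=5 (length 24).
GC clamp: 3' end ACC has 2 G/C ✓
GC content: GC 6/24 = 25.0%, outside 45.0–62.3% ✗

Fails: GC content.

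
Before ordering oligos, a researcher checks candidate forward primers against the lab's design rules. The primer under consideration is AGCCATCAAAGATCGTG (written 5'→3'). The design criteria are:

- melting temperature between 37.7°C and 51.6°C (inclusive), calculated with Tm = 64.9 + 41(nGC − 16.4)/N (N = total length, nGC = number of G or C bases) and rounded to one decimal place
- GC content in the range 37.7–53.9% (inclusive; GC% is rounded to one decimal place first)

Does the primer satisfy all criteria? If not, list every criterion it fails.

Meets all criteria.

Base counts: A=6, T=3, G=4, C=4 (length 17).
Tm: Tm = 64.9 + 41·(8 − 16.4)/17 = 44.6°C ✓
GC content: GC 8/17 = 47.1% ✓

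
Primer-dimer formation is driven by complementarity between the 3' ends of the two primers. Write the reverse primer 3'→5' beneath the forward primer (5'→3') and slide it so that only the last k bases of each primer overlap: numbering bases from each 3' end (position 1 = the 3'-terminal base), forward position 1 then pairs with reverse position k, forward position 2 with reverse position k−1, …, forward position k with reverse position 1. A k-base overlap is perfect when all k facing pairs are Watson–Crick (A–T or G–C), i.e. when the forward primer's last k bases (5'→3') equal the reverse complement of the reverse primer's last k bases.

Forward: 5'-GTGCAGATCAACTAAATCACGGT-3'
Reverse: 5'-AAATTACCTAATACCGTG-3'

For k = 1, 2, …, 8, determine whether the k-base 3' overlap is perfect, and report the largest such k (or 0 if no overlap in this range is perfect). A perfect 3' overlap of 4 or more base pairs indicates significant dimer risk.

Last 8 bases (5'→3') — forward …ATCACGGT, reverse …ATACCGTG.
Reverse complement of the reverse primer's last 8 bases: CACGGTAT; its first k bases are the reverse complement of the reverse primer's last k bases, so a perfect k-base overlap needs the forward primer's last k bases to equal them.
Comparing (forward last k vs required): k=1: T vs C ✗; k=2: GT vs CA ✗; k=3: GGT vs CAC ✗; k=4: CGGT vs CACG ✗; k=5: ACGGT vs CACGG ✗; k=6: CACGGT vs CACGGT ✓; k=7: TCACGGT vs CACGGTA ✗; k=8: ATCACGGT vs CACGGTAT ✗.
Only k = 6 is perfect, so the longest perfect 3' overlap is 6.

Longest perfect overlap: 6 complementary base pairs; significant dimer risk (threshold 4).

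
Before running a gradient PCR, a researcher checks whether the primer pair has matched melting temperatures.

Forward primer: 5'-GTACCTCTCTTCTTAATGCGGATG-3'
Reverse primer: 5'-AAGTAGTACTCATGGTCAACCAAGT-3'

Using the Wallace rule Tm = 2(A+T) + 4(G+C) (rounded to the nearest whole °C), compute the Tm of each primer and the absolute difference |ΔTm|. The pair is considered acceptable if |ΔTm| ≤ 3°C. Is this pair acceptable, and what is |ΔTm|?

|ΔTm| = 0°C; the pair is acceptable.

Forward: A=4 T=9 G=5 C=6 → Tm = 2·13 + 4·11 = 70°C.
Reverse: A=9 T=6 G=5 C=5 → Tm = 2·15 + 4·10 = 70°C.
|ΔTm| = |70 − 70| = 0°C, ≤ 3°C.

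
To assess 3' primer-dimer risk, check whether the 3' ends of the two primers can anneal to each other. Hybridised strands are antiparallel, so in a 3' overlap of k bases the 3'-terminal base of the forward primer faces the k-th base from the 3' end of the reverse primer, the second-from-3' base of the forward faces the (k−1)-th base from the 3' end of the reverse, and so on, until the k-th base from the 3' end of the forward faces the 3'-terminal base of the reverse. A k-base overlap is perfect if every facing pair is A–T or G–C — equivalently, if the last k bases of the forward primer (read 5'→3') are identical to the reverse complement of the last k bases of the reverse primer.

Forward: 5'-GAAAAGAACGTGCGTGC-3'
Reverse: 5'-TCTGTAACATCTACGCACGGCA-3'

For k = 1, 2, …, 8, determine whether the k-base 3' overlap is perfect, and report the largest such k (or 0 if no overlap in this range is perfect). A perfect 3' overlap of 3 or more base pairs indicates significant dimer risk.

Last 8 bases (5'→3') — forward …GTGCGTGC, reverse …GCACGGCA.
Reverse complement of the reverse primer's last 8 bases: TGCCGTGC; its first k bases are the reverse complement of the reverse primer's last k bases, so a perfect k-base overlap needs the forward primer's last k bases to equal them.
Comparing (forward last k vs required): k=1: C vs T ✗; k=2: GC vs TG ✗; k=3: TGC vs TGC ✓; k=4: GTGC vs TGCC ✗; k=5: CGTGC vs TGCCG ✗; k=6: GCGTGC vs TGCCGT ✗; k=7: TGCGTGC vs TGCCGTG ✗; k=8: GTGCGTGC vs TGCCGTGC ✗.
Only k = 3 is perfect, so the longest perfect 3' overlap is 3.

Longest perfect overlap: 3 complementary base pairs; significant dimer risk (threshold 3).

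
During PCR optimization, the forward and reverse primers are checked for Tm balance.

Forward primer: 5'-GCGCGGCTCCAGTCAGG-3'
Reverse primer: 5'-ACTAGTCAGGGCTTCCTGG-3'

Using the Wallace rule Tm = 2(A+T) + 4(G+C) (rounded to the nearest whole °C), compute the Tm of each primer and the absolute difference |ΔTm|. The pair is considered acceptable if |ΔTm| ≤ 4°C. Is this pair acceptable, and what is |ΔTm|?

|ΔTm| = 0°C; the pair is acceptable.

Forward: A=2 T=2 G=7 C=6 → Tm = 2·4 + 4·13 = 60°C.
Reverse: A=3 T=5 G=6 C=5 → Tm = 2·8 + 4·11 = 60°C.
|ΔTm| = |60 − 60| = 0°C, ≤ 4°C.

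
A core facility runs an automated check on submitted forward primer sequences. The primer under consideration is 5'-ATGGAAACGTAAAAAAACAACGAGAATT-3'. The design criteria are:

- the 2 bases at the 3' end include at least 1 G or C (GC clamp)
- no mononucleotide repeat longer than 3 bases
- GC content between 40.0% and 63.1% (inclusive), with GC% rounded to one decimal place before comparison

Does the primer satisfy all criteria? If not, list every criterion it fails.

Fails: GC clamp, homopolymer run, GC content.

Base counts: A=16, T=4, G=5, C=3 (length 28).
GC clamp: 3' end TT has 0 G/C, need ≥1 ✗
homopolymer run: longest run = 7, exceeds 3 ✗
GC content: GC 8/28 = 28.6%, outside 40.0–63.1% ✗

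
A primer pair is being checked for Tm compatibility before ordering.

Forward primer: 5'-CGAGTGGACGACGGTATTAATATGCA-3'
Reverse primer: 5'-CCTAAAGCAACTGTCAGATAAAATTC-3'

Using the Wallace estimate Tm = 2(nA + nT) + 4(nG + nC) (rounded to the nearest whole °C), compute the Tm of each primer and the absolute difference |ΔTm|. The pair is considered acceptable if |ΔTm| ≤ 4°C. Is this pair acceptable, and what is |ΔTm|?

|ΔTm| = 6°C; the pair is not acceptable.

Forward: A=8 T=6 G=8 C=4 → Tm = 2·14 + 4·12 = 76°C.
Reverse: A=11 T=6 G=3 C=6 → Tm = 2·17 + 4·9 = 70°C.
|ΔTm| = |76 − 70| = 6°C, > 4°C.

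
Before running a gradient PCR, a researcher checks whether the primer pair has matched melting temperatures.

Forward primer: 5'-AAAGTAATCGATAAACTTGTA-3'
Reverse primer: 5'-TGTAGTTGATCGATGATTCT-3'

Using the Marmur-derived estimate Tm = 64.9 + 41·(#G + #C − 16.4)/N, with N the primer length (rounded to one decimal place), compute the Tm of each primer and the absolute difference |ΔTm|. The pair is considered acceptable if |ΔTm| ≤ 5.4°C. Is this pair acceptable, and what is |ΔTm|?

Forward: G+C = 5, N = 21 → Tm = 64.9 + 41·(5 − 16.4)/21 = 42.6°C.
Reverse: G+C = 7, N = 20 → Tm = 64.9 + 41·(7 − 16.4)/20 = 45.6°C.
|ΔTm| = |42.6 − 45.6| = 3.0°C, ≤ 5.4°C.

|ΔTm| = 3.0°C; the pair is acceptable.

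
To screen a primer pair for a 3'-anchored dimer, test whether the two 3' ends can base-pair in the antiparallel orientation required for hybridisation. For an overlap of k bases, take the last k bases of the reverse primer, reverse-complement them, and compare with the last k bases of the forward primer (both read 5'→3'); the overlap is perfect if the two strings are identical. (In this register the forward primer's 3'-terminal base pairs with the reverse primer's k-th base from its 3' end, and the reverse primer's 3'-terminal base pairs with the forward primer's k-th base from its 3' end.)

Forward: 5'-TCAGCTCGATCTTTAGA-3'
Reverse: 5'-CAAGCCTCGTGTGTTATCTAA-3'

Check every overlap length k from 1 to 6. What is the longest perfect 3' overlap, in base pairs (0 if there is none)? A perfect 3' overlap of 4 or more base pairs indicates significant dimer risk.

Last 6 bases (5'→3') — forward …TTTAGA, reverse …ATCTAA.
Reverse complement of the reverse primer's last 6 bases: TTAGAT; its first k bases are the reverse complement of the reverse primer's last k bases, so a perfect k-base overlap needs the forward primer's last k bases to equal them.
Comparing (forward last k vs required): k=1: A vs T ✗; k=2: GA vs TT ✗; k=3: AGA vs TTA ✗; k=4: TAGA vs TTAG ✗; k=5: TTAGA vs TTAGA ✓; k=6: TTTAGA vs TTAGAT ✗.
Only k = 5 is perfect, so the longest perfect 3' overlap is 5.

Longest perfect overlap: 5 complementary base pairs; significant dimer risk (threshold 4).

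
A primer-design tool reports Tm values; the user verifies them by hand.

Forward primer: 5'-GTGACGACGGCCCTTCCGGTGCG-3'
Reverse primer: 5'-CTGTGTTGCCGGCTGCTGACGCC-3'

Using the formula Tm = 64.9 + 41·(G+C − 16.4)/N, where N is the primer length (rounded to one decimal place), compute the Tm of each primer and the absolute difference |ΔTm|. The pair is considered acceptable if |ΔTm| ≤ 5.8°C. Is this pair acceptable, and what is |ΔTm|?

Forward: G+C = 17, N = 23 → Tm = 64.9 + 41·(17 − 16.4)/23 = 66.0°C.
Reverse: G+C = 16, N = 23 → Tm = 64.9 + 41·(16 − 16.4)/23 = 64.2°C.
|ΔTm| = |66.0 − 64.2| = 1.8°C, ≤ 5.8°C.

|ΔTm| = 1.8°C; the pair is acceptable.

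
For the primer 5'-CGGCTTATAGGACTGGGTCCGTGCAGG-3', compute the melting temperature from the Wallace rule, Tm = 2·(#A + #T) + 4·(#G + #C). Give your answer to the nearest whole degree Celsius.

Base counts: A=4, T=6, G=11, C=6 (length 27).
Tm = 2·(4+6) + 4·(11+6) = 2·10 + 4·17 = 20 + 68 = 88°C.

88°C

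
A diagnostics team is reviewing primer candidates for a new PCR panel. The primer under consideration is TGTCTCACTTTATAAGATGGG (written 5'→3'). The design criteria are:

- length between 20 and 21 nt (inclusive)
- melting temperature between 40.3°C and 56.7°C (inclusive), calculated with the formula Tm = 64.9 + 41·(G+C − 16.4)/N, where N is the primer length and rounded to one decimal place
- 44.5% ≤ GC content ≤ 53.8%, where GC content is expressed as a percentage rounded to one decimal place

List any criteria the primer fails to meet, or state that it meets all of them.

Fails: GC content.

Base counts: A=5, T=8, G=5, C=3 (length 21).
length: length 21 ✓
Tm: Tm = 64.9 + 41·(8 − 16.4)/21 = 48.5°C ✓
GC content: GC 8/21 = 38.1%, outside 44.5–53.8% ✗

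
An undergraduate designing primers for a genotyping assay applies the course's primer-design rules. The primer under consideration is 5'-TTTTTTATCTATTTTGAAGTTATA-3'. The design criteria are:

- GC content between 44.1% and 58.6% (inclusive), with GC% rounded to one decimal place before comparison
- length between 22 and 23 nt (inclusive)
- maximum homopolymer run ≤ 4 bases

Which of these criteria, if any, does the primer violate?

Fails: GC content, length, homopolymer run.

Base counts: A=6, T=15, G=2, C=1 (length 24).
GC content: GC 3/24 = 12.5%, outside 44.1–58.6% ✗
length: length 24, outside 22–23 ✗
homopolymer run: longest run = 6, exceeds 4 ✗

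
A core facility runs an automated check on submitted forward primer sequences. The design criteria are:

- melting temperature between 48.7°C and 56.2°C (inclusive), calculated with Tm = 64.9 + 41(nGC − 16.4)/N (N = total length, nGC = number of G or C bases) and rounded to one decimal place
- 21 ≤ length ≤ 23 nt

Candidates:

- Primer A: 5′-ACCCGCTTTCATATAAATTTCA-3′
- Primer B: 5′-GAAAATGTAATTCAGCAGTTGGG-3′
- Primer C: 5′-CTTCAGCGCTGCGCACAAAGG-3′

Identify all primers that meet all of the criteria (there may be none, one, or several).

Primer A (22 nt, A=7 T=8 G=1 C=6): Tm = 64.9 + 41·(7 − 16.4)/22 = 47.4°C, outside 48.7–56.2°C ✗; length 22 ✓ — fails.
Primer B (23 nt, A=8 T=6 G=7 C=2): Tm = 64.9 + 41·(9 − 16.4)/23 = 51.7°C ✓; length 23 ✓ — passes.
Primer C (21 nt, A=5 T=3 G=6 C=7): Tm = 64.9 + 41·(13 − 16.4)/21 = 58.3°C, outside 48.7–56.2°C ✗; length 21 ✓ — fails.

Primer B only.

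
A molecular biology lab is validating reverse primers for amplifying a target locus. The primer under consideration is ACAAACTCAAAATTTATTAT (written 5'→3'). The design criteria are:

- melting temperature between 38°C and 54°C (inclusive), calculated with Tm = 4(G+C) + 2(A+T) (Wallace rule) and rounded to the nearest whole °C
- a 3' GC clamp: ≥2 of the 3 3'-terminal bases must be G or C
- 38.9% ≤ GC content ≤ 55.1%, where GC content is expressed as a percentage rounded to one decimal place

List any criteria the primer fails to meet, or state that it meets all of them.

Fails: GC clamp, GC content.

Base counts: A=10, T=7, G=0, C=3 (length 20).
Tm: Tm = 2·17 + 4·3 = 46°C ✓
GC clamp: 3' end TAT has 0 G/C, need ≥2 ✗
GC content: GC 3/20 = 15.0%, outside 38.9–55.1% ✗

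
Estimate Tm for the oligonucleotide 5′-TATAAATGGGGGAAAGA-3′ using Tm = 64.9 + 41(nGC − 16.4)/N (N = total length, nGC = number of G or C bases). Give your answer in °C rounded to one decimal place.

39.8°C

Base counts: A=8, T=3, G=6, C=0; G+C = 6, N = 17.
Tm = 64.9 + 41·(6 − 16.4)/17 = 64.9 + -426.40/17 = 39.8°C.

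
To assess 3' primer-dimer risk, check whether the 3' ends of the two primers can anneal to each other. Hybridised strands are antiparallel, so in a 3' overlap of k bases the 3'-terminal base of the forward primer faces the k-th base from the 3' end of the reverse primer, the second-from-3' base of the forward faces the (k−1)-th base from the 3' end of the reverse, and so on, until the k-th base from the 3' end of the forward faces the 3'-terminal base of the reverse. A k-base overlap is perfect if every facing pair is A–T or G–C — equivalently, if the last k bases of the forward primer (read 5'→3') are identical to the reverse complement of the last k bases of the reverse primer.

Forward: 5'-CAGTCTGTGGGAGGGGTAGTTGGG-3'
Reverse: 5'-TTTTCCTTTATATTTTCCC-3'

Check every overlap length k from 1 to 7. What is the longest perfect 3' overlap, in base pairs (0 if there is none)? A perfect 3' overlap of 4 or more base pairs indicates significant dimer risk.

Last 7 bases (5'→3') — forward …AGTTGGG, reverse …TTTTCCC.
Reverse complement of the reverse primer's last 7 bases: GGGAAAA; its first k bases are the reverse complement of the reverse primer's last k bases, so a perfect k-base overlap needs the forward primer's last k bases to equal them.
Comparing (forward last k vs required): k=1: G vs G ✓; k=2: GG vs GG ✓; k=3: GGG vs GGG ✓; k=4: TGGG vs GGGA ✗; k=5: TTGGG vs GGGAA ✗; k=6: GTTGGG vs GGGAAA ✗; k=7: AGTTGGG vs GGGAAAA ✗.
Perfect overlaps at k = 1, 2, 3; the largest is 3.

Longest perfect overlap: 3 complementary base pairs; below the dimer-risk threshold (threshold 4).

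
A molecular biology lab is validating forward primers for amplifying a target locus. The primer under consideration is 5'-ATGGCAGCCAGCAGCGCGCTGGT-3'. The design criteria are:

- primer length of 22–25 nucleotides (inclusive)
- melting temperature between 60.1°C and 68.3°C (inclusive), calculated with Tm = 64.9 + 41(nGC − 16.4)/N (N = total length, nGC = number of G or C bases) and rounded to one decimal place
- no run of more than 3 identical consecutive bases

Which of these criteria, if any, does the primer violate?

Base counts: A=4, T=3, G=9, C=7 (length 23).
length: length 23 ✓
Tm: Tm = 64.9 + 41·(16 − 16.4)/23 = 64.2°C ✓
homopolymer run: longest run = 2 ✓

Meets all criteria.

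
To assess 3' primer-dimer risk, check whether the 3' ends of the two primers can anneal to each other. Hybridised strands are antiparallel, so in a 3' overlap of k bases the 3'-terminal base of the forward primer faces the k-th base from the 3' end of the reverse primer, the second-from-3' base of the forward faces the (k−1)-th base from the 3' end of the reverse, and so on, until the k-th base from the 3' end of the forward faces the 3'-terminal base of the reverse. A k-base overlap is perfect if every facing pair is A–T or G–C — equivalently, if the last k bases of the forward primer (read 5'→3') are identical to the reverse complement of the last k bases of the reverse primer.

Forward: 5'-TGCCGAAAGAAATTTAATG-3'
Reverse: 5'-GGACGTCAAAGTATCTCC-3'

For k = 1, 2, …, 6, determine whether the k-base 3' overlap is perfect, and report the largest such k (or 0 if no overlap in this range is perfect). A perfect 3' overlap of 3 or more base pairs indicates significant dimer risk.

Last 6 bases (5'→3') — forward …TTAATG, reverse …ATCTCC.
Reverse complement of the reverse primer's last 6 bases: GGAGAT; its first k bases are the reverse complement of the reverse primer's last k bases, so a perfect k-base overlap needs the forward primer's last k bases to equal them.
Comparing (forward last k vs required): k=1: G vs G ✓; k=2: TG vs GG ✗; k=3: ATG vs GGA ✗; k=4: AATG vs GGAG ✗; k=5: TAATG vs GGAGA ✗; k=6: TTAATG vs GGAGAT ✗.
Only k = 1 is perfect, so the longest perfect 3' overlap is 1.

Longest perfect overlap: 1 complementary base pair; below the dimer-risk threshold (threshold 3).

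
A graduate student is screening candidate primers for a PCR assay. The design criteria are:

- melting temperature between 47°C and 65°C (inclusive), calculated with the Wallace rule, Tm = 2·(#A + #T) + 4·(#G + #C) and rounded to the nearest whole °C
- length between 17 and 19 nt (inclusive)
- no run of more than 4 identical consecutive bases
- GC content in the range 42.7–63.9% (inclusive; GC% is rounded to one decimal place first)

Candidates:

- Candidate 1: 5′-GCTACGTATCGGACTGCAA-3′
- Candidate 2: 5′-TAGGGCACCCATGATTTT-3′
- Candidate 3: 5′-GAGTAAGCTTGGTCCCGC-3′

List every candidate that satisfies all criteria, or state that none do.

Candidate 1, Candidate 2 and Candidate 3.

Candidate 1 (19 nt, A=5 T=4 G=5 C=5): Tm = 2·9 + 4·10 = 58°C ✓; length 19 ✓; longest run = 2 ✓; GC 10/19 = 52.6% ✓ — passes.
Candidate 2 (18 nt, A=4 T=6 G=4 C=4): Tm = 2·10 + 4·8 = 52°C ✓; length 18 ✓; longest run = 4 ✓; GC 8/18 = 44.4% ✓ — passes.
Candidate 3 (18 nt, A=3 T=4 G=6 C=5): Tm = 2·7 + 4·11 = 58°C ✓; length 18 ✓; longest run = 3 ✓; GC 11/18 = 61.1% ✓ — passes.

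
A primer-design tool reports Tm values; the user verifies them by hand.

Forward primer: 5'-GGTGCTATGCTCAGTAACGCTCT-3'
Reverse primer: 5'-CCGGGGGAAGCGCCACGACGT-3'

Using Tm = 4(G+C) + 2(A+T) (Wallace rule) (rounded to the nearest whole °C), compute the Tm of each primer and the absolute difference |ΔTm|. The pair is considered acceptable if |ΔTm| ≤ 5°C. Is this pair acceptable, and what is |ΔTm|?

|ΔTm| = 4°C; the pair is acceptable.

Forward: A=4 T=7 G=6 C=6 → Tm = 2·11 + 4·12 = 70°C.
Reverse: A=4 T=1 G=9 C=7 → Tm = 2·5 + 4·16 = 74°C.
|ΔTm| = |70 − 74| = 4°C, ≤ 5°C.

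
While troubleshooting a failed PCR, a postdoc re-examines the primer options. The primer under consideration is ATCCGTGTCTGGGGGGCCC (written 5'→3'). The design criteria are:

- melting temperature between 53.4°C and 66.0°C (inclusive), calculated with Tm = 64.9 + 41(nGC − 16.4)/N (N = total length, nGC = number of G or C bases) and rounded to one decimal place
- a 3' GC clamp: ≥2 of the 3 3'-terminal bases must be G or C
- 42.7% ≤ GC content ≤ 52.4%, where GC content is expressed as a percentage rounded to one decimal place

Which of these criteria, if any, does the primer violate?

Fails: GC content.

Base counts: A=1, T=4, G=8, C=6 (length 19).
Tm: Tm = 64.9 + 41·(14 − 16.4)/19 = 59.7°C ✓
GC clamp: 3' end CCC has 3 G/C ✓
GC content: GC 14/19 = 73.7%, outside 42.7–52.4% ✗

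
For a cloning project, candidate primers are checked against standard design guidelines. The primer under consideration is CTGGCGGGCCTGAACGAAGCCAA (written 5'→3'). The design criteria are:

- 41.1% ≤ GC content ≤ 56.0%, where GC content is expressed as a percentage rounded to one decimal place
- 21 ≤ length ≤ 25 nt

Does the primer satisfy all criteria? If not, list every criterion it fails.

Fails: GC content.

Base counts: A=6, T=2, G=8, C=7 (length 23).
GC content: GC 15/23 = 65.2%, outside 41.1–56.0% ✗
length: length 23 ✓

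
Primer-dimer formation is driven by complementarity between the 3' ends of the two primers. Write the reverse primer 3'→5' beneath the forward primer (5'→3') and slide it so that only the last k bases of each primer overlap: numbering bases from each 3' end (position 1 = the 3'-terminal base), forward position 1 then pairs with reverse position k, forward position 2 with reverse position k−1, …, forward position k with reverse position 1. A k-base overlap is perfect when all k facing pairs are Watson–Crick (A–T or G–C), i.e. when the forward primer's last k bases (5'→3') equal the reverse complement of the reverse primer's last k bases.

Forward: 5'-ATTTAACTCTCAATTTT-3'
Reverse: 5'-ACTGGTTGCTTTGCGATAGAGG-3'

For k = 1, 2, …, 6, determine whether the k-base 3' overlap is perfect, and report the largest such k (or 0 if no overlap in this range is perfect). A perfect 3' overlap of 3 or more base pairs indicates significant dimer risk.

Last 6 bases (5'→3') — forward …AATTTT, reverse …TAGAGG.
Reverse complement of the reverse primer's last 6 bases: CCTCTA; its first k bases are the reverse complement of the reverse primer's last k bases, so a perfect k-base overlap needs the forward primer's last k bases to equal them.
Comparing (forward last k vs required): k=1: T vs C ✗; k=2: TT vs CC ✗; k=3: TTT vs CCT ✗; k=4: TTTT vs CCTC ✗; k=5: ATTTT vs CCTCT ✗; k=6: AATTTT vs CCTCTA ✗.
No overlap length from 1 to 6 is perfect, so the longest perfect 3' overlap is 0.

Longest perfect overlap: 0 complementary base pairs; below the dimer-risk threshold (threshold 3).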